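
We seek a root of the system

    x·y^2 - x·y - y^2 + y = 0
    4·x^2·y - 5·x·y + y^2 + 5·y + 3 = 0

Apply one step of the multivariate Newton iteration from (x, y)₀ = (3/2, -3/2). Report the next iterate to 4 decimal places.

(1.1905, -1.1429)

At (3/2, -3/2): F = (1.8750, -4.5000).
Jacobian J = [[y^2 - y, 2·x·y - x - 2·y + 1], [8·x·y - 5·y, 4·x^2 - 5·x + 2·y + 5]].
At the point, J = [[3.7500, -2.0000], [-10.5000, 3.5000]] (det J = -7.8750).
Solving J·Δ = −F gives Δ = (-0.3095, 0.3571).
Then the next iterate is (x, y)₁ = (1.1905, -1.1429).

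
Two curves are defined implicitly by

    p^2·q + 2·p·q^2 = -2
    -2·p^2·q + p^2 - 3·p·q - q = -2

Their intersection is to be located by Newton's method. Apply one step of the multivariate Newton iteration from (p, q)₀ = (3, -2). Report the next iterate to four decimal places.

(1.8021, -1.1472)

At (3, -2): F = (8.0000, 67.0000).
Jacobian J = [[2·p·q + 2·q^2, p^2 + 4·p·q], [-4·p·q + 2·p - 3·q, -2·p^2 - 3·p - 1]].
At the point, J = [[-4.0000, -15.0000], [36.0000, -28.0000]] (det J = 652.0000).
Solving J·Δ = −F gives Δ = (-1.1979, 0.8528).
Then the next iterate is (p, q)₁ = (1.8021, -1.1472).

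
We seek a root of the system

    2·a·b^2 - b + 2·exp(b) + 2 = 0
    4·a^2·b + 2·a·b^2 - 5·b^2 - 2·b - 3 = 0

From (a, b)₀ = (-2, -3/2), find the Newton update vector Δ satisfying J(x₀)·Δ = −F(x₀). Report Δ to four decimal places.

(2.1119, -0.3888)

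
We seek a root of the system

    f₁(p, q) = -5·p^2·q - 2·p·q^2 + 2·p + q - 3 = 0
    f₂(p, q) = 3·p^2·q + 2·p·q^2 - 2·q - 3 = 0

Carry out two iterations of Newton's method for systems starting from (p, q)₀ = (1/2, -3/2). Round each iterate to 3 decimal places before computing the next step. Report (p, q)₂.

(0.942, -1.453)

At (1/2, -3/2): F = (-3.875, 1.125).
Jacobian J = [[-10·p·q - 2·q^2 + 2, -5·p^2 - 4·p·q + 1], [6·p·q + 2·q^2, 3·p^2 + 4·p·q - 2]].
At the point, J = [[5.000, 2.750], [0.000, -4.250]] (det J = -21.250).
Solving J·Δ = −F gives Δ = (0.629, 0.265).
Then the next iterate is (p, q)₁ = (1.129, -1.235).
Round to (1.129, -1.235) and repeat: F = (2.44995, -1.80859), J = [[12.89270, 0.20406], [-5.31544, -3.75334]].
Δ = (-0.187, -0.218), so (p, q)₂ = (0.942, -1.453).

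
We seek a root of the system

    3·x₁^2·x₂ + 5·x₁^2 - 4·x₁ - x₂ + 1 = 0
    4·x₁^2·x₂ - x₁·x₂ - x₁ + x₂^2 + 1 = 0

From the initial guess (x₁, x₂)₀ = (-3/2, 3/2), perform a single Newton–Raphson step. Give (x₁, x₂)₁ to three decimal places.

(-0.737, 1.141)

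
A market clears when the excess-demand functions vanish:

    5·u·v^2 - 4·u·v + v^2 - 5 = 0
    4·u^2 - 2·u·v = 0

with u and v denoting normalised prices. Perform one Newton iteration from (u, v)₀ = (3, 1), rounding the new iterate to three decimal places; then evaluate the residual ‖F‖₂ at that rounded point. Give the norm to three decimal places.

7.446

At (3, 1): F = (-1.000, 30.000).
Jacobian J = [[5·v^2 - 4·v, 10·u·v - 4·u + 2·v], [8·u - 2·v, -2·u]].
At the point, J = [[1.000, 20.000], [22.000, -6.000]] (det J = -446.000).
Solving J·Δ = −F gives Δ = (-1.332, 0.117).
Then the next iterate is (u, v)₁ = (1.668, 1.117).
Re-evaluating at (1.668, 1.117): F = (-0.79921, 7.40258), so ‖F‖₂ = 7.446.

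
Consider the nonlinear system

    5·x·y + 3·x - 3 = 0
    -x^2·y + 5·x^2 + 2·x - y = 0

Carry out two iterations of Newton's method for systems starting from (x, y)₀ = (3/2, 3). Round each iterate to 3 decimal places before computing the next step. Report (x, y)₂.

At (3/2, 3): F = (24.000, 4.500).
Jacobian J = [[5·y + 3, 5·x], [-2·x·y + 10·x + 2, -x^2 - 1]].
At the point, J = [[18.000, 7.500], [8.000, -3.250]] (det J = -118.500).
Solving J·Δ = −F gives Δ = (-0.943, -0.937).
Then the next iterate is (x, y)₁ = (0.557, 2.063).
Round to (0.557, 2.063) and repeat: F = (4.41646, -0.03780), J = [[13.315, 2.785], [5.27182, -1.31025]].
Δ = (-0.177, -0.740), so (x, y)₂ = (0.380, 1.323).

(0.380, 1.323)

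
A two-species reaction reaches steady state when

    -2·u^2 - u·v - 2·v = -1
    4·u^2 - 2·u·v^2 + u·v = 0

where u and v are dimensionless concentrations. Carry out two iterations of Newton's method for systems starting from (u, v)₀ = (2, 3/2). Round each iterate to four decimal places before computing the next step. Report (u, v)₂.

At (2, 3/2): F = (-13.0000, 10.0000).
Jacobian J = [[-4·u - v, -u - 2], [8·u - 2·v^2 + v, -4·u·v + u]].
At the point, J = [[-9.5000, -4.0000], [13.0000, -10.0000]] (det J = 147.0000).
Solving J·Δ = −F gives Δ = (-1.1565, -0.5034).
Then the next iterate is (u, v)₁ = (0.8435, 0.9966).
Round to (0.8435, 0.9966) and repeat: F = (-3.256817, 2.011053), J = [[-4.3706, -2.8435], [5.758177, -2.519028]].
Δ = (-0.5084, -0.3639), so (u, v)₂ = (0.3351, 0.6327).

(0.3351, 0.6327)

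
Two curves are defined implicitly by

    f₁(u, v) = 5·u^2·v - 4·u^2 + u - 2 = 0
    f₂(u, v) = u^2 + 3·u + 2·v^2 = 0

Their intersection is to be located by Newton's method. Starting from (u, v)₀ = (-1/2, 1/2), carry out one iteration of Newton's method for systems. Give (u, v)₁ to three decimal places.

At (-1/2, 1/2): F = (-2.875, -0.750).
Jacobian J = [[10·u·v - 8·u + 1, 5·u^2], [2·u + 3, 4·v]].
At the point, J = [[2.500, 1.250], [2.000, 2.000]] (det J = 2.500).
Solving J·Δ = −F gives Δ = (1.925, -1.550).
Then the next iterate is (u, v)₁ = (1.425, -1.050).

(1.425, -1.050)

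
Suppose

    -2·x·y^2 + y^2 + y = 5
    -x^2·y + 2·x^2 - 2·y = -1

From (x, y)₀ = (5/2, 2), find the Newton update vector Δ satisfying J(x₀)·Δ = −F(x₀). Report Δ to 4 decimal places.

At (5/2, 2): F = (-19.0000, -3.0000).
Jacobian J = [[-2·y^2, -4·x·y + 2·y + 1], [-2·x·y + 4·x, -x^2 - 2]].
At the point, J = [[-8.0000, -15.0000], [0.0000, -8.2500]] (det J = 66.0000).
Solving J·Δ = −F gives Δ = (-1.6932, -0.3636).

(-1.6932, -0.3636)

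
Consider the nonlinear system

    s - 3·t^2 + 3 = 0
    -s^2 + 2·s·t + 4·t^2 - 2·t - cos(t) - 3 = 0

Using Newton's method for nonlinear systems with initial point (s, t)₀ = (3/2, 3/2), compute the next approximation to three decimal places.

(0.420, 1.130)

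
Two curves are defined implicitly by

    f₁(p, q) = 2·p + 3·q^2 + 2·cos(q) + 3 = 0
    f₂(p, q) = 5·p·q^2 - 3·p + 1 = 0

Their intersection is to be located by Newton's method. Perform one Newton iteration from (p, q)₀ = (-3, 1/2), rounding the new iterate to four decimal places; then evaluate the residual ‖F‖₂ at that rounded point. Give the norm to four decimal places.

3.5720

At (-3, 1/2): F = (-0.494835, 6.2500).
Jacobian J = [[2, 6·q - 2·sin(q)], [5·q^2 - 3, 10·p·q]].
At the point, J = [[2.0000, 2.041149], [-1.7500, -15.0000]] (det J = -26.427989).
Solving J·Δ = −F gives Δ = (-0.2019, 0.4402).
Then the next iterate is (p, q)₁ = (-3.2019, 0.9402).
Re-evaluating at (-3.2019, 0.9402): F = (0.427381, -3.546314), so ‖F‖₂ = 3.5720.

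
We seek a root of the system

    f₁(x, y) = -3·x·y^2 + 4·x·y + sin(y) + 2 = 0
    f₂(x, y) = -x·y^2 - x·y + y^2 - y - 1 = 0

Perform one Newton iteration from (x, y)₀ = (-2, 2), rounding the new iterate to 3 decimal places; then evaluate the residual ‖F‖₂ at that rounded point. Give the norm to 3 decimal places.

4.668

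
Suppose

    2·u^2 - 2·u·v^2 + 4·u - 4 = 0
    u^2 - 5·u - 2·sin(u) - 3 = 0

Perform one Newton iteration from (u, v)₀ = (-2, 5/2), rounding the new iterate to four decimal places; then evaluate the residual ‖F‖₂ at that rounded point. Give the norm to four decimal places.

1.1498

At (-2, 5/2): F = (21.0000, 12.818595).
Jacobian J = [[4·u - 2·v^2 + 4, -4·u·v], [2·u - 2·cos(u) - 5, 0]].
At the point, J = [[-16.5000, 20.0000], [-8.167706, 0.0000]] (det J = 163.354127).
Solving J·Δ = −F gives Δ = (1.5694, 0.2448).
Then the next iterate is (u, v)₁ = (-0.4306, 2.7448).
Re-evaluating at (-0.4306, 2.7448): F = (1.136651, 0.173249), so ‖F‖₂ = 1.1498.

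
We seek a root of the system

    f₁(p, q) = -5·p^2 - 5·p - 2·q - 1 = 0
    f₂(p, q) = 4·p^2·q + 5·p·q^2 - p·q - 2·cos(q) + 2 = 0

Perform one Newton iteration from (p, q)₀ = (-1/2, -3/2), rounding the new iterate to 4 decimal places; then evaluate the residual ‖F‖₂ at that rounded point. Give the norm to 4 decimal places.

At (-1/2, -3/2): F = (3.2500, -6.016474).
Jacobian J = [[-10·p - 5, -2], [8·p·q + 5·q^2 - q, 4·p^2 + 10·p·q - p + 2·sin(q)]].
At the point, J = [[0.0000, -2.0000], [18.7500, 7.005010]] (det J = 37.5000).
Solving J·Δ = −F gives Δ = (-0.2862, 1.6250).
Then the next iterate is (p, q)₁ = (-0.7862, 0.1250).
Re-evaluating at (-0.7862, 0.1250): F = (-0.409552, 0.361513), so ‖F‖₂ = 0.5463.

0.5463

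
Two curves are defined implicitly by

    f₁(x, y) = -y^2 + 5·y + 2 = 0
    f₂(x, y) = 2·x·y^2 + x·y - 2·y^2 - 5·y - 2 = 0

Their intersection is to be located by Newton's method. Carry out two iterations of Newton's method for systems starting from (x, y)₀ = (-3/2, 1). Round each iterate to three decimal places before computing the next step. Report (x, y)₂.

(-14.143, -0.429)

At (-3/2, 1): F = (6.000, -13.500).
Jacobian J = [[0, -2·y + 5], [2·y^2 + y, 4·x·y + x - 4·y - 5]].
At the point, J = [[0.000, 3.000], [3.000, -16.500]] (det J = -9.000).
Solving J·Δ = −F gives Δ = (-6.500, -2.000).
Then the next iterate is (x, y)₁ = (-8.000, -1.000).
Round to (-8.000, -1.000) and repeat: F = (-4.000, -7.000), J = [[0.000, 7.000], [1.000, 23.000]].
Δ = (-6.143, 0.571), so (x, y)₂ = (-14.143, -0.429).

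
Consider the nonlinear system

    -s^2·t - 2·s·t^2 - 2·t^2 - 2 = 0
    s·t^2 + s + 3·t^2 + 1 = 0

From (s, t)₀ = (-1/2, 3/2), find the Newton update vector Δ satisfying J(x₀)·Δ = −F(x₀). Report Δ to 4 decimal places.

At (-1/2, 3/2): F = (-4.6250, 6.1250).
Jacobian J = [[-2·s·t - 2·t^2, -s^2 - 4·s·t - 4·t], [t^2 + 1, 2·s·t + 6·t]].
At the point, J = [[-3.0000, -3.2500], [3.2500, 7.5000]] (det J = -11.9375).
Solving J·Δ = −F gives Δ = (-1.2382, -0.2801).

(-1.2382, -0.2801)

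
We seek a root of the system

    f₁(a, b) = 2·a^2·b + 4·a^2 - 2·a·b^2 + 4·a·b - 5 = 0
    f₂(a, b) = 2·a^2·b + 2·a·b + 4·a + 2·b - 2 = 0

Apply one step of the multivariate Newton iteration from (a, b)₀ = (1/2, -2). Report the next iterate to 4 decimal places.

(0.5000, 0.0000)

At (1/2, -2): F = (-13.0000, -7.0000).
Jacobian J = [[4·a·b + 8·a - 2·b^2 + 4·b, 2·a^2 - 4·a·b + 4·a], [4·a·b + 2·b + 4, 2·a^2 + 2·a + 2]].
At the point, J = [[-16.0000, 6.5000], [-4.0000, 3.5000]] (det J = -30.0000).
Solving J·Δ = −F gives Δ = (0.0000, 2.0000).
Then the next iterate is (a, b)₁ = (0.5000, 0.0000).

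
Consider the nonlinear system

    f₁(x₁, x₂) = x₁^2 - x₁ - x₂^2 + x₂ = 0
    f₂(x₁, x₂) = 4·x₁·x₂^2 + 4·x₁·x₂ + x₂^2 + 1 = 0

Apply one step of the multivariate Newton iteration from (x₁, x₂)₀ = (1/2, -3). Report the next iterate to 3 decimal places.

At (1/2, -3): F = (-12.250, 22.000).
Jacobian J = [[2·x₁ - 1, -2·x₂ + 1], [4·x₂^2 + 4·x₂, 8·x₁·x₂ + 4·x₁ + 2·x₂]].
At the point, J = [[0.000, 7.000], [24.000, -16.000]] (det J = -168.000).
Solving J·Δ = −F gives Δ = (0.250, 1.750).
Then the next iterate is (x₁, x₂)₁ = (0.750, -1.250).

(0.750, -1.250)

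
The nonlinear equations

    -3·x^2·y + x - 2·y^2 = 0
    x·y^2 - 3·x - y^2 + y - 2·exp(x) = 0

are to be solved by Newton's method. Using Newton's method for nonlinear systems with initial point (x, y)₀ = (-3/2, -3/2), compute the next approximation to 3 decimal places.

At (-3/2, -3/2): F = (4.125, -3.07126).
Jacobian J = [[-6·x·y + 1, -3·x^2 - 4·y], [y^2 - 2·exp(x) - 3, 2·x·y - 2·y + 1]].
At the point, J = [[-12.500, -0.750], [-1.19626, 8.500]] (det J = -107.14720).
Solving J·Δ = −F gives Δ = (0.306, 0.404).
Then the next iterate is (x, y)₁ = (-1.194, -1.096).

(-1.194, -1.096)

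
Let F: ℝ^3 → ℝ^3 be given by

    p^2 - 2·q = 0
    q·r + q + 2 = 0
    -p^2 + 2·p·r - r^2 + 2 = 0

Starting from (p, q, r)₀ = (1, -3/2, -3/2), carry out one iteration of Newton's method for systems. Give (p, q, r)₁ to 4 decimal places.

At (1, -3/2, -3/2): F = (4.0000, 2.7500, -4.2500).
Jacobian J = [[2·p, -2, 0], [0, r + 1, q], [-2·p + 2·r, 0, 2·p - 2·r]].
At the point, J = [[2.0000, -2.0000, 0.0000], [0.0000, -0.5000, -1.5000], [-5.0000, 0.0000, 5.0000]] (det J = -20.0000).
Solving J·Δ = −F gives Δ = (0.2375, 2.2375, 1.0875).
Then the next iterate is (p, q, r)₁ = (1.2375, 0.7375, -0.4125).

(1.2375, 0.7375, -0.4125)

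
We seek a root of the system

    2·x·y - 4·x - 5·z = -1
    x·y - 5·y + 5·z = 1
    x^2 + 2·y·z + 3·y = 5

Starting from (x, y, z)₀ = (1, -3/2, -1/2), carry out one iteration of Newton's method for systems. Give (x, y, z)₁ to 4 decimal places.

(2.8929, -10.0446, -7.2679)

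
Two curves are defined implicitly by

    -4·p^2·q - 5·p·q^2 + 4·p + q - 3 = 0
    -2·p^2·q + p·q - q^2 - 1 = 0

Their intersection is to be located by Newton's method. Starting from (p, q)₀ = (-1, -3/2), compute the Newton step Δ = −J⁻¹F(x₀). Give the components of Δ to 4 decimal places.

(0.1667, 0.3079)

At (-1, -3/2): F = (8.7500, 1.2500).
Jacobian J = [[-8·p·q - 5·q^2 + 4, -4·p^2 - 10·p·q + 1], [-4·p·q + q, -2·p^2 + p - 2·q]].
At the point, J = [[-19.2500, -18.0000], [-7.5000, 0.0000]] (det J = -135.0000).
Solving J·Δ = −F gives Δ = (0.1667, 0.3079).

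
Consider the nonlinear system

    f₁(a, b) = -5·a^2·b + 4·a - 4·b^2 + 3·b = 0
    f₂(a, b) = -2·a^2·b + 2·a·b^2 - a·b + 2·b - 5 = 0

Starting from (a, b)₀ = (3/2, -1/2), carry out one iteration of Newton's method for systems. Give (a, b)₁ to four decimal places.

(0.3435, -1.4823)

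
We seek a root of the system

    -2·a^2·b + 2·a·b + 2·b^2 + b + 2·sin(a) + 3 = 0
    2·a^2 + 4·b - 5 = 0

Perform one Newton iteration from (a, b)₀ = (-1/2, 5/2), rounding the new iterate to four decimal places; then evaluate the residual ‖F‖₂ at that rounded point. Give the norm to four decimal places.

3.8955

At (-1/2, 5/2): F = (13.291149, 5.5000).
Jacobian J = [[-4·a·b + 2·b + 2·cos(a), -2·a^2 + 2·a + 4·b + 1], [4·a, 4]].
At the point, J = [[11.755165, 9.5000], [-2.0000, 4.0000]] (det J = 66.020660).
Solving J·Δ = −F gives Δ = (-0.0139, -1.3819).
Then the next iterate is (a, b)₁ = (-0.5139, 1.1181).
Re-evaluating at (-0.5139, 1.1181): F = (3.895492, 0.000586), so ‖F‖₂ = 3.8955.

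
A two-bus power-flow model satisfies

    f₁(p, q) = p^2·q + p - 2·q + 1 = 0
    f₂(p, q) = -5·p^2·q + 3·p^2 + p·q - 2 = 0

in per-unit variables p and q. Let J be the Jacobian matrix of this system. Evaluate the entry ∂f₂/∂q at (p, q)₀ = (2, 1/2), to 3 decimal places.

-18.000

∂f₂/∂q = -5·p^2 + p.
At (2, 1/2) this is -18.000.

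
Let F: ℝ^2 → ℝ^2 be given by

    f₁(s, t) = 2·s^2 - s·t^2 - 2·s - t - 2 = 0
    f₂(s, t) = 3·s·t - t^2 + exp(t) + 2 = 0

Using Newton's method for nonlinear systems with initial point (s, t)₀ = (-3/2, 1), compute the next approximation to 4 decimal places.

(-0.7464, 1.3911)

At (-3/2, 1): F = (6.0000, -0.781718).
Jacobian J = [[4·s - t^2 - 2, -2·s·t - 1], [3·t, 3·s - 2·t + exp(t)]].
At the point, J = [[-9.0000, 2.0000], [3.0000, -3.781718]] (det J = 28.035464).
Solving J·Δ = −F gives Δ = (0.7536, 0.3911).
Then the next iterate is (s, t)₁ = (-0.7464, 1.3911).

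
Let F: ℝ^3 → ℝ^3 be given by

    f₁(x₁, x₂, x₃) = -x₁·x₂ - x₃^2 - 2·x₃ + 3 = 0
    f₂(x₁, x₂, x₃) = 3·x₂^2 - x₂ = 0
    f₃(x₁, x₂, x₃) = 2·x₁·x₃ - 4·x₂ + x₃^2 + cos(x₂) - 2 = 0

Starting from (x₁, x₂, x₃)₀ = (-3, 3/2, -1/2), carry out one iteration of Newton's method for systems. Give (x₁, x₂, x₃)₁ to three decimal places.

(1.776, 0.844, -1.382)

At (-3, 3/2, -1/2): F = (8.250, 5.250, -4.67926).
Jacobian J = [[-x₂, -x₁, -2·x₃ - 2], [0, 6·x₂ - 1, 0], [2·x₃, -sin(x₂) - 4, 2·x₁ + 2·x₃]].
At the point, J = [[-1.500, 3.000, -1.000], [0.000, 8.000, 0.000], [-1.000, -4.99749, -7.000]] (det J = 76.000).
Solving J·Δ = −F gives Δ = (4.776, -0.656, -0.882).
Then the next iterate is (x₁, x₂, x₃)₁ = (1.776, 0.844, -1.382).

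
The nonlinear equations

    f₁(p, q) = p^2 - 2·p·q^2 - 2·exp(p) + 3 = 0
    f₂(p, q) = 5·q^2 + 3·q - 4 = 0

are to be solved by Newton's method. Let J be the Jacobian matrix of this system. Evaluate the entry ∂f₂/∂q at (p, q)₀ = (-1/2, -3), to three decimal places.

∂f₂/∂q = 10·q + 3.
At (-1/2, -3) this is -27.000.

-27.000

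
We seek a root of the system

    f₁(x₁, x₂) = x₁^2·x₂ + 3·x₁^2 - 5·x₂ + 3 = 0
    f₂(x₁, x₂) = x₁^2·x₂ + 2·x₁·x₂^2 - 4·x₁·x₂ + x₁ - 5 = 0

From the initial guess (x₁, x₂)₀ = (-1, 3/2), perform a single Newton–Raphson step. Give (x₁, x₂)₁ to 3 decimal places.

At (-1, 3/2): F = (0.000, -3.000).
Jacobian J = [[2·x₁·x₂ + 6·x₁, x₁^2 - 5], [2·x₁·x₂ + 2·x₂^2 - 4·x₂ + 1, x₁^2 + 4·x₁·x₂ - 4·x₁]].
At the point, J = [[-9.000, -4.000], [-3.500, -1.000]] (det J = -5.000).
Solving J·Δ = −F gives Δ = (-2.400, 5.400).
Then the next iterate is (x₁, x₂)₁ = (-3.400, 6.900).

(-3.400, 6.900)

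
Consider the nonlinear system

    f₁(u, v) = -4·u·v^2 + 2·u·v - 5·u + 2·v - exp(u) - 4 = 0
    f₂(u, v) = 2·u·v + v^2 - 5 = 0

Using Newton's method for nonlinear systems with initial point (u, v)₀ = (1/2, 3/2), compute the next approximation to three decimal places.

(-0.374, 2.468)

At (1/2, 3/2): F = (-8.14872, -1.250).
Jacobian J = [[-4·v^2 + 2·v - exp(u) - 5, -8·u·v + 2·u + 2], [2·v, 2·u + 2·v]].
At the point, J = [[-12.64872, -3.000], [3.000, 4.000]] (det J = -41.59489).
Solving J·Δ = −F gives Δ = (-0.874, 0.968).
Then the next iterate is (u, v)₁ = (-0.374, 2.468).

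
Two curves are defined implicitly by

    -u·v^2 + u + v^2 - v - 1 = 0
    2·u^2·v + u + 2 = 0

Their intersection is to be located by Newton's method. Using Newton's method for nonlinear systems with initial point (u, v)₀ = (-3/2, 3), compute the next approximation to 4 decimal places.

(-0.9084, 2.1238)

At (-3/2, 3): F = (17.0000, 14.0000).
Jacobian J = [[-v^2 + 1, -2·u·v + 2·v - 1], [4·u·v + 1, 2·u^2]].
At the point, J = [[-8.0000, 14.0000], [-17.0000, 4.5000]] (det J = 202.0000).
Solving J·Δ = −F gives Δ = (0.5916, -0.8762).
Then the next iterate is (u, v)₁ = (-0.9084, 2.1238).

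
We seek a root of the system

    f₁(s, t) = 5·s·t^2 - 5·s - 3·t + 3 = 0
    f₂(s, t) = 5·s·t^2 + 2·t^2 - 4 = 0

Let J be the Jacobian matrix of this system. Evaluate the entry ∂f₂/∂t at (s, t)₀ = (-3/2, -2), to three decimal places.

∂f₂/∂t = 10·s·t + 4·t.
At (-3/2, -2) this is 22.000.

22.000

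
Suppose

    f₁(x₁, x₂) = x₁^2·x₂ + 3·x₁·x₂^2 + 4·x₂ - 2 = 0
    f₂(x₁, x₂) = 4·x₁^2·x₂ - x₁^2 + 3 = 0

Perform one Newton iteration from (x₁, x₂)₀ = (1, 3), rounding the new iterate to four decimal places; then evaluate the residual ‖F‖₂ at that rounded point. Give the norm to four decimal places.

At (1, 3): F = (40.0000, 14.0000).
Jacobian J = [[2·x₁·x₂ + 3·x₂^2, x₁^2 + 6·x₁·x₂ + 4], [8·x₁·x₂ - 2·x₁, 4·x₁^2]].
At the point, J = [[33.0000, 23.0000], [22.0000, 4.0000]] (det J = -374.0000).
Solving J·Δ = −F gives Δ = (-0.4332, -1.1176).
Then the next iterate is (x₁, x₂)₁ = (0.5668, 1.8824).
Re-evaluating at (0.5668, 1.8824): F = (12.159592, 5.097714), so ‖F‖₂ = 13.1849.

13.1849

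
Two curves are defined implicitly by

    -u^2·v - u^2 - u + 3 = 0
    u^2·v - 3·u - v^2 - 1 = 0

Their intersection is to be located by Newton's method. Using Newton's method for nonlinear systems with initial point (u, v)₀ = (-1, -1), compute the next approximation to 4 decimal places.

(2.0000, 0.0000)

At (-1, -1): F = (4.0000, 0.0000).
Jacobian J = [[-2·u·v - 2·u - 1, -u^2], [2·u·v - 3, u^2 - 2·v]].
At the point, J = [[-1.0000, -1.0000], [-1.0000, 3.0000]] (det J = -4.0000).
Solving J·Δ = −F gives Δ = (3.0000, 1.0000).
Then the next iterate is (u, v)₁ = (2.0000, 0.0000).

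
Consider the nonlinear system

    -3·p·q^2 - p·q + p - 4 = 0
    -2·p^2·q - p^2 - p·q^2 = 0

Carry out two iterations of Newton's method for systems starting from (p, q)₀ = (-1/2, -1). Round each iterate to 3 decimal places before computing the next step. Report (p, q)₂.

(1.072, -2.049)

At (-1/2, -1): F = (-3.500, 0.750).
Jacobian J = [[-3·q^2 - q + 1, -6·p·q - p], [-4·p·q - 2·p - q^2, -2·p^2 - 2·p·q]].
At the point, J = [[-1.000, -2.500], [-2.000, -1.500]] (det J = -3.500).
Solving J·Δ = −F gives Δ = (2.036, -2.214).
Then the next iterate is (p, q)₁ = (1.536, -3.214).
Round to (1.536, -3.214) and repeat: F = (-45.12700, -3.06031), J = [[-26.77539, 28.08422], [6.34502, 5.15482]].
Δ = (-0.464, 1.165), so (p, q)₂ = (1.072, -2.049).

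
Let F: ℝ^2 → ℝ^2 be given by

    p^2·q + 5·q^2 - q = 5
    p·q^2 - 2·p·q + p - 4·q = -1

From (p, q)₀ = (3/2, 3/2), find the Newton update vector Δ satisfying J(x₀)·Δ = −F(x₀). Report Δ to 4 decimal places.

(3.5816, -1.4918)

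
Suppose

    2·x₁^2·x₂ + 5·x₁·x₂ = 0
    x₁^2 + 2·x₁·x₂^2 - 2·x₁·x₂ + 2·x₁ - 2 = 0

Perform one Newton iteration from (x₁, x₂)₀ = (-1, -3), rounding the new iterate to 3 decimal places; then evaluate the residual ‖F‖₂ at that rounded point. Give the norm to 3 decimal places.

At (-1, -3): F = (9.000, -27.000).
Jacobian J = [[4·x₁·x₂ + 5·x₂, 2·x₁^2 + 5·x₁], [2·x₁ + 2·x₂^2 - 2·x₂ + 2, 4·x₁·x₂ - 2·x₁]].
At the point, J = [[-3.000, -3.000], [24.000, 14.000]] (det J = 30.000).
Solving J·Δ = −F gives Δ = (-1.500, 4.500).
Then the next iterate is (x₁, x₂)₁ = (-2.500, 1.500).
Re-evaluating at (-2.500, 1.500): F = (0.000, -4.500), so ‖F‖₂ = 4.500.

4.500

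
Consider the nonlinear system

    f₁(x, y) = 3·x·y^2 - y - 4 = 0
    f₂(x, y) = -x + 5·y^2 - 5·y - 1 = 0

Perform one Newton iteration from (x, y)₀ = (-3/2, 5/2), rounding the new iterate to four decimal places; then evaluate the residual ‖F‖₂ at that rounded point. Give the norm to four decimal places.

At (-3/2, 5/2): F = (-34.6250, 19.2500).
Jacobian J = [[3·y^2, 6·x·y - 1], [-1, 10·y - 5]].
At the point, J = [[18.7500, -23.5000], [-1.0000, 20.0000]] (det J = 351.5000).
Solving J·Δ = −F gives Δ = (0.6831, -0.9283).
Then the next iterate is (x, y)₁ = (-0.8169, 1.5717).
Re-evaluating at (-0.8169, 1.5717): F = (-11.625519, 4.309604), so ‖F‖₂ = 12.3986.

12.3986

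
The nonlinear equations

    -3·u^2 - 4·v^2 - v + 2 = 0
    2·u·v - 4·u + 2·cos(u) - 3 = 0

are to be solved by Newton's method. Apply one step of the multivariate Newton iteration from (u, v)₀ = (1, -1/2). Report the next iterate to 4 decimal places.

At (1, -1/2): F = (-1.5000, -6.919395).
Jacobian J = [[-6·u, -8·v - 1], [2·v - 2·sin(u) - 4, 2·u]].
At the point, J = [[-6.0000, 3.0000], [-6.682942, 2.0000]] (det J = 8.048826).
Solving J·Δ = −F gives Δ = (-2.2063, -3.9126).
Then the next iterate is (u, v)₁ = (-1.2063, -4.4126).

(-1.2063, -4.4126)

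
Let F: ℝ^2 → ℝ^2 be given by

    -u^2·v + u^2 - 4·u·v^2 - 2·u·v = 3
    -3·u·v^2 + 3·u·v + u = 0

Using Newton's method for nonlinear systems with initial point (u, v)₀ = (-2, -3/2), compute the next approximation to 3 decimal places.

(-2.261, -0.534)

At (-2, -3/2): F = (19.000, 20.500).
Jacobian J = [[-2·u·v + 2·u - 4·v^2 - 2·v, -u^2 - 8·u·v - 2·u], [-3·v^2 + 3·v + 1, -6·u·v + 3·u]].
At the point, J = [[-16.000, -24.000], [-10.250, -24.000]] (det J = 138.000).
Solving J·Δ = −F gives Δ = (-0.261, 0.966).
Then the next iterate is (u, v)₁ = (-2.261, -0.534).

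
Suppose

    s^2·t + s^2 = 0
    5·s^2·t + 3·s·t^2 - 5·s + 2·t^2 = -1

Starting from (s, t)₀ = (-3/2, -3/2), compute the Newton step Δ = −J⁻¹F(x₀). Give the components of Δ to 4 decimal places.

At (-3/2, -3/2): F = (-1.1250, -14.0000).
Jacobian J = [[2·s·t + 2·s, s^2], [10·s·t + 3·t^2 - 5, 5·s^2 + 6·s·t + 4·t]].
At the point, J = [[1.5000, 2.2500], [24.2500, 18.7500]] (det J = -26.4375).
Solving J·Δ = −F gives Δ = (0.3936, 0.2376).

(0.3936, 0.2376)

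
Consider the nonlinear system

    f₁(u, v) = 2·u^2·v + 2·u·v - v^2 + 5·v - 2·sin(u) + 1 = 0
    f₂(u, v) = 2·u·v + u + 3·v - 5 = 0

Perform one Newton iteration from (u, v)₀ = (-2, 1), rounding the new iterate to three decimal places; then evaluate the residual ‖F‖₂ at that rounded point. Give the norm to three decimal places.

10.314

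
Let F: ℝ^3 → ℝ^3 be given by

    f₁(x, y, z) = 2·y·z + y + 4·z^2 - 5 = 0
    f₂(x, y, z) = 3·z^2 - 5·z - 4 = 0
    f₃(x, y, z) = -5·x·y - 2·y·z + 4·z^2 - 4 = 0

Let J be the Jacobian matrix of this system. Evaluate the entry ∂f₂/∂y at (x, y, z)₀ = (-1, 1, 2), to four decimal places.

0.0000

∂f₂/∂y = 0.
At (-1, 1, 2) this is 0.0000.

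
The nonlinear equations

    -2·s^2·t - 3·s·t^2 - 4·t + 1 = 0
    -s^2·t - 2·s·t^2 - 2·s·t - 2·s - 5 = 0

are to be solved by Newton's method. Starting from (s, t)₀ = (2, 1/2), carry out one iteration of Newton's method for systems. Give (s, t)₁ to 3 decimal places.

At (2, 1/2): F = (-6.500, -14.000).
Jacobian J = [[-4·s·t - 3·t^2, -2·s^2 - 6·s·t - 4], [-2·s·t - 2·t^2 - 2·t - 2, -s^2 - 4·s·t - 2·s]].
At the point, J = [[-4.750, -18.000], [-5.500, -12.000]] (det J = -42.000).
Solving J·Δ = −F gives Δ = (-4.143, 0.732).
Then the next iterate is (s, t)₁ = (-2.143, 1.232).

(-2.143, 1.232)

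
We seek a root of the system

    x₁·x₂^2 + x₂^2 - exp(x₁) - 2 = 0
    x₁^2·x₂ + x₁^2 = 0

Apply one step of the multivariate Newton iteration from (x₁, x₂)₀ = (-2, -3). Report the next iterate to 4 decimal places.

At (-2, -3): F = (-11.135335, -8.0000).
Jacobian J = [[x₂^2 - exp(x₁), 2·x₁·x₂ + 2·x₂], [2·x₁·x₂ + 2·x₁, x₁^2]].
At the point, J = [[8.864665, 6.0000], [8.0000, 4.0000]] (det J = -12.541341).
Solving J·Δ = −F gives Δ = (0.2758, 1.4484).
Then the next iterate is (x₁, x₂)₁ = (-1.7242, -1.5516).

(-1.7242, -1.5516)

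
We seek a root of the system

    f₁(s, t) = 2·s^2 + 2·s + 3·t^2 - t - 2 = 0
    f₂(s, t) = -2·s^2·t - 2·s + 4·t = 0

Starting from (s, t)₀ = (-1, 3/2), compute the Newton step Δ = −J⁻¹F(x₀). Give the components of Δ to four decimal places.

(-0.9306, -0.6389)

At (-1, 3/2): F = (3.2500, 5.0000).
Jacobian J = [[4·s + 2, 6·t - 1], [-4·s·t - 2, -2·s^2 + 4]].
At the point, J = [[-2.0000, 8.0000], [4.0000, 2.0000]] (det J = -36.0000).
Solving J·Δ = −F gives Δ = (-0.9306, -0.6389).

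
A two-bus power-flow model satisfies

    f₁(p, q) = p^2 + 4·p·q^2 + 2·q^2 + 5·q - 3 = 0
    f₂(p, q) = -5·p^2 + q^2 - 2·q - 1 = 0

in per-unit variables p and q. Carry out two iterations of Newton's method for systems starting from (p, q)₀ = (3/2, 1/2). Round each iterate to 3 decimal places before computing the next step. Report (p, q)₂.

(0.037, 0.529)

At (3/2, 1/2): F = (3.750, -13.000).
Jacobian J = [[2·p + 4·q^2, 8·p·q + 4·q + 5], [-10·p, 2·q - 2]].
At the point, J = [[4.000, 13.000], [-15.000, -1.000]] (det J = 191.000).
Solving J·Δ = −F gives Δ = (-0.865, -0.022).
Then the next iterate is (p, q)₁ = (0.635, 0.478).
Round to (0.635, 0.478) and repeat: F = (0.83054, -3.74364), J = [[2.18394, 9.34024], [-6.350, -1.044]].
Δ = (-0.598, 0.051), so (p, q)₂ = (0.037, 0.529).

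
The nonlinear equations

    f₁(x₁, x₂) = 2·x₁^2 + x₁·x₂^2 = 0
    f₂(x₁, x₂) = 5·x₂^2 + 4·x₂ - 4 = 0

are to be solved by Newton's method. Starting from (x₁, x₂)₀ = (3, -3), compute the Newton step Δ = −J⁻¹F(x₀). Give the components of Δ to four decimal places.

At (3, -3): F = (45.0000, 29.0000).
Jacobian J = [[4·x₁ + x₂^2, 2·x₁·x₂], [0, 10·x₂ + 4]].
At the point, J = [[21.0000, -18.0000], [0.0000, -26.0000]] (det J = -546.0000).
Solving J·Δ = −F gives Δ = (-1.1868, 1.1154).

(-1.1868, 1.1154)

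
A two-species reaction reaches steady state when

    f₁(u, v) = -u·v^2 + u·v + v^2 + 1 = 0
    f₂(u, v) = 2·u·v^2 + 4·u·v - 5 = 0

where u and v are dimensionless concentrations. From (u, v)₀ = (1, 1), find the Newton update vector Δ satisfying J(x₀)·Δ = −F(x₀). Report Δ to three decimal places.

At (1, 1): F = (2.000, 1.000).
Jacobian J = [[-v^2 + v, -2·u·v + u + 2·v], [2·v^2 + 4·v, 4·u·v + 4·u]].
At the point, J = [[0.000, 1.000], [6.000, 8.000]] (det J = -6.000).
Solving J·Δ = −F gives Δ = (2.500, -2.000).

(2.500, -2.000)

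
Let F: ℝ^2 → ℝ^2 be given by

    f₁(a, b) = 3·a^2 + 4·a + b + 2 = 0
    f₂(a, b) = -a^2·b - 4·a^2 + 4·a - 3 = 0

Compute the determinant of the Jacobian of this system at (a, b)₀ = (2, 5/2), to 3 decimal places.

-42.000

J = [[6·a + 4, 1], [-2·a·b - 8·a + 4, -a^2]].
At the point, J = [[16.000, 1.000], [-22.000, -4.000]].
det J = -42.000.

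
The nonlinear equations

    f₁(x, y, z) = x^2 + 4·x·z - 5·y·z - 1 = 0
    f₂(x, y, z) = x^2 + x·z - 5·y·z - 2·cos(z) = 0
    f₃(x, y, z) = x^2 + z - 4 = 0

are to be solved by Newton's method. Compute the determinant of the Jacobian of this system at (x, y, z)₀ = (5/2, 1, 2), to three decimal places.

J = [[2·x + 4·z, -5·z, 4·x - 5·y], [2·x + z, -5·z, x - 5·y + 2·sin(z)], [2·x, 0, 1]].
At the point, J = [[13.000, -10.000, 5.000], [7.000, -10.000, -0.68141], [5.000, 0.000, 1.000]].
det J = 224.070.

224.070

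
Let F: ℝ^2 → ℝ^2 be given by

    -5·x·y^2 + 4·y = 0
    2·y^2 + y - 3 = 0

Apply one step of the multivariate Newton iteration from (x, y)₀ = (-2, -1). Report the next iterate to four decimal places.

(1.3333, -1.6667)

At (-2, -1): F = (6.0000, -2.0000).
Jacobian J = [[-5·y^2, -10·x·y + 4], [0, 4·y + 1]].
At the point, J = [[-5.0000, -16.0000], [0.0000, -3.0000]] (det J = 15.0000).
Solving J·Δ = −F gives Δ = (3.3333, -0.6667).
Then the next iterate is (x, y)₁ = (1.3333, -1.6667).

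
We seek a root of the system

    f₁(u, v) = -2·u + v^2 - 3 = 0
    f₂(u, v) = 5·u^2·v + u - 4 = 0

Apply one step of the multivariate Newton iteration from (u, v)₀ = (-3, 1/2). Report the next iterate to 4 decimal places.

(-1.2796, 0.6908)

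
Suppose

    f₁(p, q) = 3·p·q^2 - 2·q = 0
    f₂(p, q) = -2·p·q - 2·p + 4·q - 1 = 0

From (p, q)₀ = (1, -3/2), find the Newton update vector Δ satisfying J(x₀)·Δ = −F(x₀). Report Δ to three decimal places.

At (1, -3/2): F = (9.750, -6.000).
Jacobian J = [[3·q^2, 6·p·q - 2], [-2·q - 2, -2·p + 4]].
At the point, J = [[6.750, -11.000], [1.000, 2.000]] (det J = 24.500).
Solving J·Δ = −F gives Δ = (1.898, 2.051).

(1.898, 2.051)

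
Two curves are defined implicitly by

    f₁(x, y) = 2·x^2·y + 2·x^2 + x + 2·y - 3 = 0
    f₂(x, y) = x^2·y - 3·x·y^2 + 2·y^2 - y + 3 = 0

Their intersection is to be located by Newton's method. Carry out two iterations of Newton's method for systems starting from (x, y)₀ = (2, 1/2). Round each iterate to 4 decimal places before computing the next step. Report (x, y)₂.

(0.4755, 0.9448)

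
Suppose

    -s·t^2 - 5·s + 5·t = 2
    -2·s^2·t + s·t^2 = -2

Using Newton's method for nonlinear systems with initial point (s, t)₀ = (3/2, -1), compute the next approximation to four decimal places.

(6.5909, 4.8182)

At (3/2, -1): F = (-16.0000, 8.0000).
Jacobian J = [[-t^2 - 5, -2·s·t + 5], [-4·s·t + t^2, -2·s^2 + 2·s·t]].
At the point, J = [[-6.0000, 8.0000], [7.0000, -7.5000]] (det J = -11.0000).
Solving J·Δ = −F gives Δ = (5.0909, 5.8182).
Then the next iterate is (s, t)₁ = (6.5909, 4.8182).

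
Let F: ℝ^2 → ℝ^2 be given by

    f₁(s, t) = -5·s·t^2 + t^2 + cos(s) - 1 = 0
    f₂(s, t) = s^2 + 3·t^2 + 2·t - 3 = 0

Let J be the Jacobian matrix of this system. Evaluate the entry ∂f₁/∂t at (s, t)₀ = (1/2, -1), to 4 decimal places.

3.0000

∂f₁/∂t = -10·s·t + 2·t.
At (1/2, -1) this is 3.0000.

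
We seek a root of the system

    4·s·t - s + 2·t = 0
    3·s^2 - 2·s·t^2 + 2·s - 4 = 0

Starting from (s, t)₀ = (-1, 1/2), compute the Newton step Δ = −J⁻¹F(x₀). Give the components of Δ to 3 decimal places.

At (-1, 1/2): F = (0.000, -2.500).
Jacobian J = [[4·t - 1, 4·s + 2], [6·s - 2·t^2 + 2, -4·s·t]].
At the point, J = [[1.000, -2.000], [-4.500, 2.000]] (det J = -7.000).
Solving J·Δ = −F gives Δ = (-0.714, -0.357).

(-0.714, -0.357)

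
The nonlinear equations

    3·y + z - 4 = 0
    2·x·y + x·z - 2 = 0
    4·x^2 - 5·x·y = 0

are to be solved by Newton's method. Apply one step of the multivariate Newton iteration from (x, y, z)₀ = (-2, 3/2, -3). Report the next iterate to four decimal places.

(0.8085, 5.0000, -11.0000)

At (-2, 3/2, -3): F = (-2.5000, -2.0000, 31.0000).
Jacobian J = [[0, 3, 1], [2·y + z, 2·x, x], [8·x - 5·y, -5·x, 0]].
At the point, J = [[0.0000, 3.0000, 1.0000], [0.0000, -4.0000, -2.0000], [-23.5000, 10.0000, 0.0000]] (det J = 47.0000).
Solving J·Δ = −F gives Δ = (2.8085, 3.5000, -8.0000).
Then the next iterate is (x, y, z)₁ = (0.8085, 5.0000, -11.0000).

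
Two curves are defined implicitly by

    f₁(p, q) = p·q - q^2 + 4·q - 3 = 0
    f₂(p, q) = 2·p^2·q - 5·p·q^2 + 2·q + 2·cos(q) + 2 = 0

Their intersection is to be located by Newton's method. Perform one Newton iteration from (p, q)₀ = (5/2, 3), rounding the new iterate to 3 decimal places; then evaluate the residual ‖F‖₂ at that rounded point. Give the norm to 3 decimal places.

2.867

At (5/2, 3): F = (7.500, -68.97998).
Jacobian J = [[q, p - 2·q + 4], [4·p·q - 5·q^2, 2·p^2 - 10·p·q - 2·sin(q) + 2]].
At the point, J = [[3.000, 0.500], [-15.000, -60.78224]] (det J = -174.84672).
Solving J·Δ = −F gives Δ = (-2.410, -0.540).
Then the next iterate is (p, q)₁ = (0.090, 2.460).
Re-evaluating at (0.090, 2.460): F = (1.00980, 2.68349), so ‖F‖₂ = 2.867.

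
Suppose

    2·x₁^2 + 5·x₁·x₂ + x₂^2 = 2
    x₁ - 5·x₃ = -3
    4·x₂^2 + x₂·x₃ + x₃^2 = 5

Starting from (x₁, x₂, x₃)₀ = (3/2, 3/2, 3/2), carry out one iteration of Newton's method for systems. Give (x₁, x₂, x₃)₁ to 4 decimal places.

At (3/2, 3/2, 3/2): F = (16.0000, -3.0000, 8.5000).
Jacobian J = [[4·x₁ + 5·x₂, 5·x₁ + 2·x₂, 0], [1, 0, -5], [0, 8·x₂ + x₃, x₂ + 2·x₃]].
At the point, J = [[13.5000, 10.5000, 0.0000], [1.0000, 0.0000, -5.0000], [0.0000, 13.5000, 4.5000]] (det J = 864.0000).
Solving J·Δ = −F gives Δ = (-0.8976, -0.3698, -0.7795).
Then the next iterate is (x₁, x₂, x₃)₁ = (0.6024, 1.1302, 0.7205).

(0.6024, 1.1302, 0.7205)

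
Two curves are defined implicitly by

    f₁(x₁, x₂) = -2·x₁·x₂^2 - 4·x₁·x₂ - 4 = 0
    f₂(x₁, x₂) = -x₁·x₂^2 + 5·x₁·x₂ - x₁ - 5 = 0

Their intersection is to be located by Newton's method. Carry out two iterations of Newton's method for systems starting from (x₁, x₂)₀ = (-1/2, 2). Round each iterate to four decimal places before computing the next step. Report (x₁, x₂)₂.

At (-1/2, 2): F = (4.0000, -7.5000).
Jacobian J = [[-2·x₂^2 - 4·x₂, -4·x₁·x₂ - 4·x₁], [-x₂^2 + 5·x₂ - 1, -2·x₁·x₂ + 5·x₁]].
At the point, J = [[-16.0000, 6.0000], [5.0000, -0.5000]] (det J = -22.0000).
Solving J·Δ = −F gives Δ = (1.9545, 4.5455).
Then the next iterate is (x₁, x₂)₁ = (1.4545, 6.5455).
Round to (1.4545, 6.5455) and repeat: F = (-166.713665, -21.168324), J = [[-111.869140, -43.899719], [-11.116070, -11.768359]].
Δ = (-1.2464, -0.6214), so (x₁, x₂)₂ = (0.2081, 5.9241).

(0.2081, 5.9241)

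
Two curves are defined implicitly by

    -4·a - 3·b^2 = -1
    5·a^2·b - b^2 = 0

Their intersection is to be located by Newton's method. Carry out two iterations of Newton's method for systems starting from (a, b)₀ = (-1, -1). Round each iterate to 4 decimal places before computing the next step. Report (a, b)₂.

At (-1, -1): F = (2.0000, -6.0000).
Jacobian J = [[-4, -6·b], [10·a·b, 5·a^2 - 2·b]].
At the point, J = [[-4.0000, 6.0000], [10.0000, 7.0000]] (det J = -88.0000).
Solving J·Δ = −F gives Δ = (0.5682, 0.0455).
Then the next iterate is (a, b)₁ = (-0.4318, -0.9545).
Round to (-0.4318, -0.9545) and repeat: F = (-0.006011, -1.800909), J = [[-4.0000, 5.7270], [4.121531, 2.841256]].
Δ = (0.2945, 0.2067), so (a, b)₂ = (-0.1373, -0.7478).

(-0.1373, -0.7478)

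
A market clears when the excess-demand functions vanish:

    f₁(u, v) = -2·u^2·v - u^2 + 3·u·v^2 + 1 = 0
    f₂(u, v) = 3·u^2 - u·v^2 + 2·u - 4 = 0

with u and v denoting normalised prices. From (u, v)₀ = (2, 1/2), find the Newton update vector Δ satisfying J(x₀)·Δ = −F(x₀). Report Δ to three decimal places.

(-0.810, 0.185)

At (2, 1/2): F = (-5.500, 11.500).
Jacobian J = [[-4·u·v - 2·u + 3·v^2, -2·u^2 + 6·u·v], [6·u - v^2 + 2, -2·u·v]].
At the point, J = [[-7.250, -2.000], [13.750, -2.000]] (det J = 42.000).
Solving J·Δ = −F gives Δ = (-0.810, 0.185).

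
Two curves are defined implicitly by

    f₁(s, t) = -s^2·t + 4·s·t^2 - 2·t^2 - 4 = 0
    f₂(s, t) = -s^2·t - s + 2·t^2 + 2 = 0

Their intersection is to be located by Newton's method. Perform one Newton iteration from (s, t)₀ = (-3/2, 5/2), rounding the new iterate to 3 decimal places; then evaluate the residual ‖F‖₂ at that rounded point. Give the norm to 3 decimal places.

At (-3/2, 5/2): F = (-59.625, 10.375).
Jacobian J = [[-2·s·t + 4·t^2, -s^2 + 8·s·t - 4·t], [-2·s·t - 1, -s^2 + 4·t]].
At the point, J = [[32.500, -42.250], [6.500, 7.750]] (det J = 526.500).
Solving J·Δ = −F gives Δ = (0.045, -1.377).
Then the next iterate is (s, t)₁ = (-1.455, 1.123).
Re-evaluating at (-1.455, 1.123): F = (-16.23945, 3.59984), so ‖F‖₂ = 16.634.

16.634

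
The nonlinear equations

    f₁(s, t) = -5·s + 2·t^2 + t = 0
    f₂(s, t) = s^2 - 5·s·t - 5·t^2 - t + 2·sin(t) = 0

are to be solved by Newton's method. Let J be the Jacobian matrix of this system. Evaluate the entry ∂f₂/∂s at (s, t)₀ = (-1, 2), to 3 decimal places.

∂f₂/∂s = 2·s - 5·t.
At (-1, 2) this is -12.000.

-12.000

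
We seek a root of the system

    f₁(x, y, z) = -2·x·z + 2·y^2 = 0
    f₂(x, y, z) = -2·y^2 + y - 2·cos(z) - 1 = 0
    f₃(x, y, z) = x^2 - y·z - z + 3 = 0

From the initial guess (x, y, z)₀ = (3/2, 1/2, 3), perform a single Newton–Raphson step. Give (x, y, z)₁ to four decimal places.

(1.0318, 1.0477, 1.4682)

At (3/2, 1/2, 3): F = (-8.5000, 0.979985, 0.7500).
Jacobian J = [[-2·z, 4·y, -2·x], [0, -4·y + 1, 2·sin(z)], [2·x, -z, -y - 1]].
At the point, J = [[-6.0000, 2.0000, -3.0000], [0.0000, -1.0000, 0.282240], [3.0000, -3.0000, -1.5000]] (det J = -21.386880).
Solving J·Δ = −F gives Δ = (-0.4682, 0.5477, -1.5318).
Then the next iterate is (x, y, z)₁ = (1.0318, 1.0477, 1.4682).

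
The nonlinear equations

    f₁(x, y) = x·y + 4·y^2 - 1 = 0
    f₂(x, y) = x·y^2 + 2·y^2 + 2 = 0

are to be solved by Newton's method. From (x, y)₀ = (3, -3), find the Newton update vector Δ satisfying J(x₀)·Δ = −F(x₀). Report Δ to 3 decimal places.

At (3, -3): F = (26.000, 47.000).
Jacobian J = [[y, x + 8·y], [y^2, 2·x·y + 4·y]].
At the point, J = [[-3.000, -21.000], [9.000, -30.000]] (det J = 279.000).
Solving J·Δ = −F gives Δ = (-0.742, 1.344).

(-0.742, 1.344)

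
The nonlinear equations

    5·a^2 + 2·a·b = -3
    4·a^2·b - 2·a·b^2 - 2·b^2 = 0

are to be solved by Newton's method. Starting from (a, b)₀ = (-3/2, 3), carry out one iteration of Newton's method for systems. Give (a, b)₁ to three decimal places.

(-0.871, 2.864)

At (-3/2, 3): F = (5.250, 36.000).
Jacobian J = [[10·a + 2·b, 2·a], [8·a·b - 2·b^2, 4·a^2 - 4·a·b - 4·b]].
At the point, J = [[-9.000, -3.000], [-54.000, 15.000]] (det J = -297.000).
Solving J·Δ = −F gives Δ = (0.629, -0.136).
Then the next iterate is (a, b)₁ = (-0.871, 2.864).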